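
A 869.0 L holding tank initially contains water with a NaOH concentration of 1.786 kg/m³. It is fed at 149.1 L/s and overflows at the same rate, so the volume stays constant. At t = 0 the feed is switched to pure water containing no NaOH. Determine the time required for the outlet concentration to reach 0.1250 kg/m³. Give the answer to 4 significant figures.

Unsteady species balance (constant V, well mixed): V dC/dt = Q(C_in − C), so τ = V/Q = 5.82830 s.
C(t) = C_in + (C₀ − C_in) e^(−t/τ). Set C = 0.1250 and solve for t:
e^(−t/τ) = (C − C_in)/(C₀ − C_in) = (0.1250 − 0)/(1.786 − 0) = 0.0699888
t = −τ ln(…) = 5.82830 × 2.65942 = 15.4999 s.

15.50 s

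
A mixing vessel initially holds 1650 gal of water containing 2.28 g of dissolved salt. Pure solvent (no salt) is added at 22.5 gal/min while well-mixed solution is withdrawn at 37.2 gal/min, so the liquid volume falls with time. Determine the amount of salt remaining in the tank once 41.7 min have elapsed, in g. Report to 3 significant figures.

Total volume: dV/dt = Q_in − Q_out = -14.700 gal/min, so V(t) = 1650 − 14.700 t and V(41.7) = 1037.0 gal.
Solute balance: dm/dt = 0 − Q_out C = −Q_out m/V(t).
Separate: dm/m = −Q_out dt/V(t) ⇒ ln(m/m₀) = −(Q_out/(Q_in−Q_out)) ln(V/V₀).
m = m₀ (V₀/V)^(Q_out/(Q_in−Q_out)) = 2.28 × (1650/1037.0)^(-2.5306) = 0.70389 g.

0.704 g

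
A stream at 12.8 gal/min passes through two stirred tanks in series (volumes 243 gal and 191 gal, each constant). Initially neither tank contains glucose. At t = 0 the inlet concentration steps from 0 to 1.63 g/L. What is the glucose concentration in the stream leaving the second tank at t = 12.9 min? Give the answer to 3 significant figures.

0.291 g/L

Species balance on tank i: dCᵢ/dt = (Cᵢ₋₁ − Cᵢ)/τᵢ with τᵢ = Vᵢ/Q.
τ₁ = 243/12.8 = 18.984 min; τ₂ = 191/12.8 = 14.922 min.
Tank 1: C₁ = C_in(1 − e^(−t/τ₁)). Tank 2 (τ₁ ≠ τ₂): C₂ = C_in[1 − (τ₁ e^(−t/τ₁) − τ₂ e^(−t/τ₂))/(τ₁ − τ₂)].
At t = 12.9: e^(−t/τ₁) = 0.50687, e^(−t/τ₂) = 0.42126.
C₂ = 1.63·[1 − (18.984·0.50687 − 14.922·0.42126)/(4.0625)] = 1.63·0.17869 = 0.29127 g/L.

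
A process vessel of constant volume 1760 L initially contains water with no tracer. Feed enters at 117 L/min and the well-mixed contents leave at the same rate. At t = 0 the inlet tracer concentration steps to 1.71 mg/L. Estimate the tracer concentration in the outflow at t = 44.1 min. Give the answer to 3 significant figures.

1.62 mg/L

Unsteady species balance (constant V, well mixed): V dC/dt = Q(C_in − C).
So dC/dt = (C_in − C)/τ with τ = V/Q = 1760/117 = 15.043 min.
This is linear first-order; C(t) = C_in + (C₀ − C_in) e^(−t/τ).
C(44.1) = 1.71 + (0 − 1.71)·e^(−44.1/15.043) = 1.71 + (-1.7100)·0.053309 = 1.6188 mg/L.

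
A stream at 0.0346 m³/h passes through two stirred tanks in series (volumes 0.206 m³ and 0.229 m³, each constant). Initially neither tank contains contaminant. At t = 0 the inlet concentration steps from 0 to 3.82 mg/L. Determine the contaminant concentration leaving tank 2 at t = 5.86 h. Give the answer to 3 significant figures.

Species balance on tank i: dCᵢ/dt = (Cᵢ₋₁ − Cᵢ)/τᵢ with τᵢ = Vᵢ/Q.
τ₁ = 0.206/0.0346 = 5.9538 h; τ₂ = 0.229/0.0346 = 6.6185 h.
Solving the cascade with C₁(0)=C₂(0)=0 gives C₂(t) = C_in[1 − (τ₁ e^(−t/τ₁) − τ₂ e^(−t/τ₂))/(τ₁ − τ₂)].
At t = 5.86: e^(−t/τ₁) = 0.37372, e^(−t/τ₂) = 0.41255.
C₂ = 3.82·[1 − (5.9538·0.37372 − 6.6185·0.41255)/(-0.66474)] = 3.82·0.23965 = 0.91547 mg/L.

0.915 mg/L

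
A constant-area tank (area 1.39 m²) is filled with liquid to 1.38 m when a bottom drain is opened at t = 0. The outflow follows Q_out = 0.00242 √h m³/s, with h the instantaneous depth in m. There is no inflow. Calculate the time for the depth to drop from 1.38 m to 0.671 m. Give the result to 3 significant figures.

With no inflow, A dh/dt = −0.00242 √h.
This is separable: 2 d(√h)/dt = −0.00242/A, so √h = √h₀ − (0.00242/(2A)) t.
t = 2A(√h₀ − √h)/0.00242 = 2·1.39·(√1.38 − √0.671)/0.00242
  = 2.7800 × (1.1747 − 0.81915) / 0.00242 = 408.49 s.

408 s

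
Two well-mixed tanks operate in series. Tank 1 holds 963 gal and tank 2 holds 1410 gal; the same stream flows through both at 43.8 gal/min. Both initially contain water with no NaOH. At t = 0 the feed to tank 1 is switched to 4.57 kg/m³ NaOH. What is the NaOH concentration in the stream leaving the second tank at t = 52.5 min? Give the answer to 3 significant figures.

2.65 kg/m³

Species balance on tank i: dCᵢ/dt = (Cᵢ₋₁ − Cᵢ)/τᵢ with τᵢ = Vᵢ/Q.
τ₁ = 963/43.8 = 21.986 min; τ₂ = 1410/43.8 = 32.192 min.
Solving the cascade with C₁(0)=C₂(0)=0 gives C₂(t) = C_in[1 − (τ₁ e^(−t/τ₁) − τ₂ e^(−t/τ₂))/(τ₁ − τ₂)].
At t = 52.5: e^(−t/τ₁) = 0.091827, e^(−t/τ₂) = 0.19576.
C₂ = 4.57·[1 − (21.986·0.091827 − 32.192·0.19576)/(-10.205)] = 4.57·0.58032 = 2.6521 kg/m³.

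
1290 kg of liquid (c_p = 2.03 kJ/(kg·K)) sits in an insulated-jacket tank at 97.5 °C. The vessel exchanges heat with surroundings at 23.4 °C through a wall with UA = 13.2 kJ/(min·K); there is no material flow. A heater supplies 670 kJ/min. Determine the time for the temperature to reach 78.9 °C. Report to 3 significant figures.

316 min

Unsteady energy balance on the tank contents: M c_p dT/dt = −UA(T − T_amb) + Q̇.
τ = M c_p/UA = 198.39 min; T_ss = T_amb + Q̇/UA = 23.4 + 670/13.2 = 74.158 °C.
T(t) = T_ss + (T₀ − T_ss)e^(−t/τ); set T = 78.9:
t = −τ ln[(T − T_ss)/(T₀ − T_ss)] = −198.39 · ln(0.20317) = 316.17 min.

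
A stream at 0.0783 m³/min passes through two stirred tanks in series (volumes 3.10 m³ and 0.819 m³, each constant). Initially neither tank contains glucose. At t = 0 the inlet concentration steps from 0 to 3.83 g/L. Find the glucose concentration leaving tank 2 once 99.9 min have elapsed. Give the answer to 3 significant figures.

3.41 g/L

Each tank obeys Vᵢ dCᵢ/dt = Q(Cᵢ₋₁ − Cᵢ), so τᵢ = Vᵢ/Q.
τ₁ = 3.10/0.0783 = 39.591 min; τ₂ = 0.819/0.0783 = 10.460 min.
Solving the cascade with C₁(0)=C₂(0)=0 gives C₂(t) = C_in[1 − (τ₁ e^(−t/τ₁) − τ₂ e^(−t/τ₂))/(τ₁ − τ₂)].
At t = 99.9: e^(−t/τ₁) = 0.080196, e^(−t/τ₂) = 7.1139e-05.
C₂ = 3.83·[1 − (39.591·0.080196 − 10.460·7.1139e-05)/(29.132)] = 3.83·0.89103 = 3.4127 g/L.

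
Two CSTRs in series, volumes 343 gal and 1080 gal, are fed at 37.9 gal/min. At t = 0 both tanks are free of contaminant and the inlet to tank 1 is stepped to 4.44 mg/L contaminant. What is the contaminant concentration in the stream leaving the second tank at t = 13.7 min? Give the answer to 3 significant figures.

0.872 mg/L

Each tank obeys Vᵢ dCᵢ/dt = Q(Cᵢ₋₁ − Cᵢ), so τᵢ = Vᵢ/Q.
τ₁ = 343/37.9 = 9.0501 min; τ₂ = 1080/37.9 = 28.496 min.
Tank 1: C₁ = C_in(1 − e^(−t/τ₁)). Tank 2 (τ₁ ≠ τ₂): C₂ = C_in[1 − (τ₁ e^(−t/τ₁) − τ₂ e^(−t/τ₂))/(τ₁ − τ₂)].
At t = 13.7: e^(−t/τ₁) = 0.22007, e^(−t/τ₂) = 0.61831.
C₂ = 4.44·[1 − (9.0501·0.22007 − 28.496·0.61831)/(-19.446)] = 4.44·0.19635 = 0.87181 mg/L.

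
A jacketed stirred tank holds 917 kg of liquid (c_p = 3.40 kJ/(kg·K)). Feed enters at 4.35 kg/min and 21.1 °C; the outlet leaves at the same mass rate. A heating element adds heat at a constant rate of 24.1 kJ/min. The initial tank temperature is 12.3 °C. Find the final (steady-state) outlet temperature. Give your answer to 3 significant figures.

M c_p dT/dt = ṁ c_p (T_in − T) + Q̇.
At steady state dT/dt = 0 ⇒ T_ss = T_in + Q̇/(ṁ c_p) = 21.1 + 24.1/(4.35·3.40) = 22.729 °C.

22.7 °C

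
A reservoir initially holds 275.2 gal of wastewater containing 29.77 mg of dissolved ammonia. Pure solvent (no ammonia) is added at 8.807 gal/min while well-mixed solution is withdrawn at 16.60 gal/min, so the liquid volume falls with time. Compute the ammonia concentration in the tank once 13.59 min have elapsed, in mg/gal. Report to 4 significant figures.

Total volume: dV/dt = Q_in − Q_out = -7.79300 gal/min, so V(t) = 275.2 − 7.79300 t and V(13.59) = 169.293 gal.
Species balance (pure solvent in): dm/dt = −Q_out · m/V(t).
dm/m = −Q_out dt/(V₀ − 7.79300 t); integrating gives ln(m/m₀) = −(Q_out/(Q_in−Q_out)) ln(V/V₀).
m = m₀ (V₀/V)^(Q_out/(Q_in−Q_out)) = 29.77 × (275.2/169.293)^(-2.13012) = 10.5756 mg.
C = m/V = 10.5756/169.293 = 0.0624691 mg/gal.

0.06247 mg/gal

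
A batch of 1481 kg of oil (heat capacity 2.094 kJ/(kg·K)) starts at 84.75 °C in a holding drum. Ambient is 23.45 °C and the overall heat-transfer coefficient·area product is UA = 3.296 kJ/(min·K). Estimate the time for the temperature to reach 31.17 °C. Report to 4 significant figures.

Lumped-capacitance energy balance: M c_p dT/dt = UA(T_amb − T).
τ = M c_p/UA = 940.902 min; T_ss = T_amb = 23.4500 °C.
T(t) = T_ss + (T₀ − T_ss)e^(−t/τ); set T = 31.17:
t = −τ ln[(T − T_ss)/(T₀ − T_ss)] = −940.902 · ln(0.125938) = 1949.52 min.

1950 min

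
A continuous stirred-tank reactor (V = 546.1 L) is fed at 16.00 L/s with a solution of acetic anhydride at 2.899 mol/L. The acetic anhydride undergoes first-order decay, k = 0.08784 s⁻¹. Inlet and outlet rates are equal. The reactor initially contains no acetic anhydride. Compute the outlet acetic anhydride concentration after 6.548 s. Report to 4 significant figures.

Species balance: V dC/dt = Q C_in − Q C − k V C.
This is linear with rate a = Q/V + k = 0.117139 s⁻¹.
C_ss = Q C_in/(Q + kV) = 0.725096 mol/L; C(t) = C_ss + (C₀ − C_ss) e^(−a t).
C(6.548) = 0.725096 + (-0.725096)·e^(−0.117139·6.548) = 0.725096 + (-0.725096)·0.464393 = 0.388367 mol/L.

0.3884 mol/L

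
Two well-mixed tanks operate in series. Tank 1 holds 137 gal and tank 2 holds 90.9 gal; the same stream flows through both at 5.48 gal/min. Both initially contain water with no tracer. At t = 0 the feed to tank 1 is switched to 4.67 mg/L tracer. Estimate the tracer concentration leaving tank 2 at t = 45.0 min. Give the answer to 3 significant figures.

2.99 mg/L

Time constants: τᵢ = Vᵢ/Q for each well-mixed tank.
τ₁ = 137/5.48 = 25.000 min; τ₂ = 90.9/5.48 = 16.588 min.
Solving the cascade with C₁(0)=C₂(0)=0 gives C₂(t) = C_in[1 − (τ₁ e^(−t/τ₁) − τ₂ e^(−t/τ₂))/(τ₁ − τ₂)].
At t = 45.0: e^(−t/τ₁) = 0.16530, e^(−t/τ₂) = 0.066346.
C₂ = 4.67·[1 − (25.000·0.16530 − 16.588·0.066346)/(8.4124)] = 4.67·0.63959 = 2.9869 mg/L.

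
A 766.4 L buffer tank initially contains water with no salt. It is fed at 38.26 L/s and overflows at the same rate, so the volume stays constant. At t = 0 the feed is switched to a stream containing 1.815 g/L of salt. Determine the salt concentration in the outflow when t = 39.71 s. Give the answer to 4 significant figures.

1.565 g/L

Species balance on the tank: V dC/dt = Q(C_in − C).
Rewrite as dC/dt + C/τ = C_in/τ, τ = V/Q = 20.0314 s.
This is linear first-order; C(t) = C_in + (C₀ − C_in) e^(−t/τ).
C(39.71) = 1.815 + (0 − 1.815)·e^(−39.71/20.0314) = 1.815 + (-1.81500)·0.137739 = 1.56500 g/L.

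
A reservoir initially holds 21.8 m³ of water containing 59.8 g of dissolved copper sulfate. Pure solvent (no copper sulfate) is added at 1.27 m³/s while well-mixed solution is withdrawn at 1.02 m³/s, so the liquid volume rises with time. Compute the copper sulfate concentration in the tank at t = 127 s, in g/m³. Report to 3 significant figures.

0.0285 g/m³

Total volume: dV/dt = Q_in − Q_out = 0.25000 m³/s, so V(t) = 21.8 + 0.25000 t and V(127) = 53.550 m³.
No copper sulfate enters, so dm/dt = −Q_out · (m/V).
Separate: dm/m = −Q_out dt/V(t) ⇒ ln(m/m₀) = −(Q_out/(Q_in−Q_out)) ln(V/V₀).
m = m₀ (V₀/V)^(Q_out/(Q_in−Q_out)) = 59.8 × (21.8/53.550)^(4.0800) = 1.5285 g.
C = m/V = 1.5285/53.550 = 0.028543 g/m³.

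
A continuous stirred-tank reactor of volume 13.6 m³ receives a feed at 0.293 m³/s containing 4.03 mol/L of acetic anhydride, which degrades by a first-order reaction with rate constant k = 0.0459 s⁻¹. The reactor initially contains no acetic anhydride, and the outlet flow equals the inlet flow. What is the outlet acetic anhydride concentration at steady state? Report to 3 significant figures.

1.29 mol/L

V dC/dt = Q(C_in − C) − k V C.
Steady state (dC/dt = 0): C_ss = Q C_in/(Q + kV) = C_in/(1 + kV/Q).
C_ss = 0.293·4.03/(0.293 + 0.0459·13.6) = 1.1808/0.91724 = 1.2873 mol/L.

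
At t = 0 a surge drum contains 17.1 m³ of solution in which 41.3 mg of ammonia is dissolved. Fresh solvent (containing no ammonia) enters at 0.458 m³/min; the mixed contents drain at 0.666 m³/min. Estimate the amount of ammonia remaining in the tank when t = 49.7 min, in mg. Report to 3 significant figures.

2.12 mg

Let m(t) be the amount of ammonia. Volume: V(t) = V₀ + (Q_in − Q_out) t = 17.1 − 0.20800 t; V(49.7) = 6.7624 m³.
Solute balance: dm/dt = 0 − Q_out C = −Q_out m/V(t).
dm/m = −Q_out dt/(V₀ − 0.20800 t); integrating gives ln(m/m₀) = −(Q_out/(Q_in−Q_out)) ln(V/V₀).
m = m₀ (V₀/V)^(Q_out/(Q_in−Q_out)) = 41.3 × (17.1/6.7624)^(-3.2019) = 2.1179 mg.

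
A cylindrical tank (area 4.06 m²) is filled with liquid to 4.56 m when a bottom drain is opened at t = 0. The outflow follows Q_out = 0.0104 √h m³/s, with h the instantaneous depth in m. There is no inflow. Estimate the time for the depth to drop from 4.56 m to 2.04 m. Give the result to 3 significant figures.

With no inflow, A dh/dt = −0.0104 √h.
∫ h^(−1/2) dh = −(0.0104/A) ∫ dt, giving 2√h = 2√h₀ − (0.0104/A) t.
t = 2A(√h₀ − √h)/0.0104 = 2·4.06·(√4.56 − √2.04)/0.0104
  = 8.1200 × (2.1354 − 1.4283) / 0.0104 = 552.11 s.

552 s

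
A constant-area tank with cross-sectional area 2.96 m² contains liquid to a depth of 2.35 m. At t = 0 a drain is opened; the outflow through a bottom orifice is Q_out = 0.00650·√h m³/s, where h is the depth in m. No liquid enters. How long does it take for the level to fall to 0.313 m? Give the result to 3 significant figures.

A dh/dt = −Q_out = −0.00650 √h.
This is separable: 2 d(√h)/dt = −0.00650/A, so √h = √h₀ − (0.00650/(2A)) t.
t = 2A(√h₀ − √h)/0.00650 = 2·2.96·(√2.35 − √0.313)/0.00650
  = 5.9200 × (1.5330 − 0.55946) / 0.00650 = 886.64 s.

887 s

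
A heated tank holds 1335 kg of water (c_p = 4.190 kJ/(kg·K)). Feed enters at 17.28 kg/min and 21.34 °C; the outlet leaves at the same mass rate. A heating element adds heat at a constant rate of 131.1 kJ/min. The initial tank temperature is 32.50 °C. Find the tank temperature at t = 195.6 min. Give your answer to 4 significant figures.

M c_p dT/dt = ṁ c_p (T_in − T) + Q̇.
Rearrange: dT/dt = (T_ss − T)/τ with τ = M/ṁ = 77.2569 min and T_ss = T_in + Q̇/(ṁ c_p) = 23.1507 °C.
Solution: T(t) = T_ss + (T₀ − T_ss) e^(−t/τ).
T(195.6) = 23.1507 + (9.34931)·e^(−195.6/77.2569) = 23.1507 + (9.34931)·0.0795149 = 23.8941 °C.

23.89 °C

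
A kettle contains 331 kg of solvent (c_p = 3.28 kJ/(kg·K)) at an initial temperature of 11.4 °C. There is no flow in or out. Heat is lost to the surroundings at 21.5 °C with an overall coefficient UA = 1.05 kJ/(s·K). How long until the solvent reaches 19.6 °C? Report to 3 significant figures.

1730 s

Lumped-capacitance energy balance: M c_p dT/dt = UA(T_amb − T).
τ = M c_p/UA = 1034.0 s; T_ss = T_amb = 21.500 °C.
T(t) = T_ss + (T₀ − T_ss)e^(−t/τ); set T = 19.6:
t = −τ ln[(T − T_ss)/(T₀ − T_ss)] = −1034.0 · ln(0.18812) = 1727.5 s.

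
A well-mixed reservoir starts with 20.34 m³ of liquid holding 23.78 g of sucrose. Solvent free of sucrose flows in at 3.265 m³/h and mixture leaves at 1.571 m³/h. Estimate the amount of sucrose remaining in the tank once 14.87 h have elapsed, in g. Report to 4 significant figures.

Let m(t) be the amount of sucrose. Volume: V(t) = V₀ + (Q_in − Q_out) t = 20.34 + 1.69400 t; V(14.87) = 45.5298 m³.
Species balance (pure solvent in): dm/dt = −Q_out · m/V(t).
dm/m = −Q_out dt/(V₀ + 1.69400 t); integrating gives ln(m/m₀) = −(Q_out/(Q_in−Q_out)) ln(V/V₀).
m = m₀ (V₀/V)^(Q_out/(Q_in−Q_out)) = 23.78 × (20.34/45.5298)^(0.927391) = 11.2636 g.

11.26 g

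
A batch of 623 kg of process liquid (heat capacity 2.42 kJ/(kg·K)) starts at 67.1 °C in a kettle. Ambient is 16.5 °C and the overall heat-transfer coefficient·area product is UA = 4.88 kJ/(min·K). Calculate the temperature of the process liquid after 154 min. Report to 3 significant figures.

Lumped-capacitance energy balance: M c_p dT/dt = UA(T_amb − T).
dT/dt = (T_ss − T)/τ with T_ss = T_amb = 16.500 °C, τ = M c_p/UA = 623·2.42/4.88 = 308.95 min.
T approaches T_ss exponentially: T(t) = T_ss + (T₀ − T_ss) e^(−t/τ).
T(154) = 16.500 + (50.600)·0.60746 = 47.238 °C.

47.2 °C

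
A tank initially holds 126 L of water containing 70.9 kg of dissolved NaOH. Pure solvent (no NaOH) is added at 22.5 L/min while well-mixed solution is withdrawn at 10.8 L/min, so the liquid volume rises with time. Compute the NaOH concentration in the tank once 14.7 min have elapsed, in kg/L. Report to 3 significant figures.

0.107 kg/L

Total volume: dV/dt = Q_in − Q_out = 11.700 L/min, so V(t) = 126 + 11.700 t and V(14.7) = 297.99 L.
No NaOH enters, so dm/dt = −Q_out · (m/V).
dm/m = −Q_out dt/(V₀ + 11.700 t); integrating gives ln(m/m₀) = −(Q_out/(Q_in−Q_out)) ln(V/V₀).
m = m₀ (V₀/V)^(Q_out/(Q_in−Q_out)) = 70.9 × (126/297.99)^(0.92308) = 32.031 kg.
C = m/V = 32.031/297.99 = 0.10749 kg/L.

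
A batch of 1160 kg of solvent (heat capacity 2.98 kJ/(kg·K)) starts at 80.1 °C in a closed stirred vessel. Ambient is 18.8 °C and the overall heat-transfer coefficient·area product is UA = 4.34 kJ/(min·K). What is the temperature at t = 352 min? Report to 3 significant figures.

M c_p dT/dt = −UA(T − T_amb).
dT/dt = (T_ss − T)/τ with T_ss = T_amb = 18.800 °C, τ = M c_p/UA = 1160·2.98/4.34 = 796.50 min.
Solution: T(t) = T_ss + (T₀ − T_ss) e^(−t/τ).
T(352) = 18.800 + (61.300)·0.64279 = 58.203 °C.

58.2 °C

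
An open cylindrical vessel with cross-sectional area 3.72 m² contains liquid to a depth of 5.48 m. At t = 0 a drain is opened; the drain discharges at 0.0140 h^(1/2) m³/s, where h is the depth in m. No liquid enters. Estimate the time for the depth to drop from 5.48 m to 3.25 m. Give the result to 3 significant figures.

Accumulation of liquid (constant cross-section A): A dh/dt = −0.0140 √h.
Separate and integrate: 2(√h − √h₀) = −(0.0140/A) t.
t = 2A(√h₀ − √h)/0.0140 = 2·3.72·(√5.48 − √3.25)/0.0140
  = 7.4400 × (2.3409 − 1.8028) / 0.0140 = 286.00 s.

286 s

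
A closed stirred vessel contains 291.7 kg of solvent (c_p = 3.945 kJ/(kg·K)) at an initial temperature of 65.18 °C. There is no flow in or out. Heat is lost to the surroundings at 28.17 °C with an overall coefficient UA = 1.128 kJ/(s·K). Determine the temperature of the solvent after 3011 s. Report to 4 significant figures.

Lumped-capacitance energy balance: M c_p dT/dt = UA(T_amb − T).
dT/dt = (T_ss − T)/τ with T_ss = T_amb = 28.1700 °C, τ = M c_p/UA = 291.7·3.945/1.128 = 1020.17 s.
Integrating: T(t) = T_ss + (T₀ − T_ss) e^(−t/τ).
T(3011) = 28.1700 + (37.0100)·0.0522635 = 30.1043 °C.

30.10 °C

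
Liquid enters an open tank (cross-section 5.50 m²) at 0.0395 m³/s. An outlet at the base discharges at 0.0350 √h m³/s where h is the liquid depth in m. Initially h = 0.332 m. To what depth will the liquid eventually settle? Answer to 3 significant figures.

1.27 m

Volume balance on the tank: A dh/dt = Q_in − 0.0350 √h. At steady state dh/dt = 0:
Q_in = 0.0350 √h_ss ⇒ √h_ss = 0.0395/0.0350 = 1.1286.
h_ss = 1.1286² = 1.2737 m. (Since h₀ = 0.332 m < h_ss, the level will rise toward this value.)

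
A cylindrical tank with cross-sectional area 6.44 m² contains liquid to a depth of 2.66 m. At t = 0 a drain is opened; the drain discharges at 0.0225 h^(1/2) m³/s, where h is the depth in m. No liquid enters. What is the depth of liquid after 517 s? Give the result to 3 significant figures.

0.530 m

Accumulation of liquid (constant cross-section A): A dh/dt = −0.0225 √h.
This is separable: 2 d(√h)/dt = −0.0225/A, so √h = √h₀ − (0.0225/(2A)) t.
√h = √2.66 − 0.0225·517/(2·6.44) = 1.6310 − 0.90314 = 0.72781.
h = 0.72781² = 0.52970 m.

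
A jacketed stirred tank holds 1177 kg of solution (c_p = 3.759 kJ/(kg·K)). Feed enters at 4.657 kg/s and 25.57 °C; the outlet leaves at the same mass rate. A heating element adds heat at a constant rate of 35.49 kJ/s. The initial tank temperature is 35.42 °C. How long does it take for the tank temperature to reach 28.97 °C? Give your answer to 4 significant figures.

439.8 s

M c_p dT/dt = ṁ c_p (T_in − T) + Q̇.
τ = M/ṁ = 252.738 s; T_ss = T_in + Q̇/(ṁ c_p) = 27.5973 °C.
T(t) = T_ss + (T₀ − T_ss) e^(−t/τ). Set T = 28.97:
e^(−t/τ) = (28.97 − 27.5973)/(35.42 − 27.5973) = 0.175472
t = −252.738 · ln(0.175472) = 439.834 s.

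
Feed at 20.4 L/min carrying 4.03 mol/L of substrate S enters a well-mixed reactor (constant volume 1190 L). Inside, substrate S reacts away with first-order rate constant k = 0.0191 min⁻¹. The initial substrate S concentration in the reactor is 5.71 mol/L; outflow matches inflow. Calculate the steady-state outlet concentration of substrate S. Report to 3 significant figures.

1.91 mol/L

Species balance: V dC/dt = Q C_in − Q C − k V C.
At steady state: 0 = Q C_in − (Q + kV) C_ss, so C_ss = Q C_in/(Q + kV).
C_ss = 20.4·4.03/(20.4 + 0.0191·1190) = 82.212/43.129 = 1.9062 mol/L.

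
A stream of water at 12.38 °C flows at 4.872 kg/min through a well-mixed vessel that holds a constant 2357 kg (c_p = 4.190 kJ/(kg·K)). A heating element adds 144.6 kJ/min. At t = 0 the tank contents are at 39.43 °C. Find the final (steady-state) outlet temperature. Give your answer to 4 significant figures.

19.46 °C

M c_p dT/dt = ṁ c_p (T_in − T) + Q̇.
At steady state dT/dt = 0 ⇒ T_ss = T_in + Q̇/(ṁ c_p) = 12.38 + 144.6/(4.872·4.190) = 19.4635 °C.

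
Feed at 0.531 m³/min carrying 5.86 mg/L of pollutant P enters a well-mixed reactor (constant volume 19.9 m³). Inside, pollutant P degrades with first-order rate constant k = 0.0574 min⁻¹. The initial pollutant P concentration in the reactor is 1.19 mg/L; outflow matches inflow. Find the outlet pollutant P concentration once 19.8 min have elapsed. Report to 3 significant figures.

1.73 mg/L

V dC/dt = Q(C_in − C) − k V C.
This is linear with rate a = Q/V + k = 0.084083 min⁻¹.
C_ss = Q C_in/(Q + kV) = 1.8596 mg/L; C(t) = C_ss + (C₀ − C_ss) e^(−a t).
C(19.8) = 1.8596 + (-0.66964)·e^(−0.084083·19.8) = 1.8596 + (-0.66964)·0.18922 = 1.7329 mg/L.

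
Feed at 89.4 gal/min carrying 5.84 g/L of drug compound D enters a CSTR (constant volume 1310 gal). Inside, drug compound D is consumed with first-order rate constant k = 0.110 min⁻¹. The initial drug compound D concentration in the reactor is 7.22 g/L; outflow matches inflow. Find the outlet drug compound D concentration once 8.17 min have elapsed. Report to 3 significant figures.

3.40 g/L

V dC/dt = Q(C_in − C) − k V C.
dC/dt = (Q/V) C_in − (Q/V + k) C; effective rate a = Q/V + k = 0.068244 + 0.110 = 0.17824 min⁻¹.
C_ss = Q C_in/(Q + kV) = 2.2360 g/L; C(t) = C_ss + (C₀ − C_ss) e^(−a t).
C(8.17) = 2.2360 + (4.9840)·e^(−0.17824·8.17) = 2.2360 + (4.9840)·0.23311 = 3.3978 g/L.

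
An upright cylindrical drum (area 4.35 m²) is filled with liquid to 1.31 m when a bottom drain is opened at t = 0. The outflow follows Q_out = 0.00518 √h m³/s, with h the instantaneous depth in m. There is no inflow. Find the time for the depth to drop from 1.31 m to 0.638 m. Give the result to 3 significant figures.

581 s

With no inflow, A dh/dt = −0.00518 √h.
This is separable: 2 d(√h)/dt = −0.00518/A, so √h = √h₀ − (0.00518/(2A)) t.
t = 2A(√h₀ − √h)/0.00518 = 2·4.35·(√1.31 − √0.638)/0.00518
  = 8.7000 × (1.1446 − 0.79875) / 0.00518 = 580.79 s.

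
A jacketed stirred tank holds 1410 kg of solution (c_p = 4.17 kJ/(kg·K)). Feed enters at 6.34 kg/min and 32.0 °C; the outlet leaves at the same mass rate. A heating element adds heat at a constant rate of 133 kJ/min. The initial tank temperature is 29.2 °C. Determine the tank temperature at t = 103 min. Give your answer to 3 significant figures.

First-law balance (no shaft work): M c_p dT/dt = ṁ c_p (T_in − T) + 133.
τ = M/ṁ = 222.40 min; T_ss = T_in + Q̇/(ṁ c_p) = 32.0 + 133/(6.34·4.17) = 37.031 °C.
T approaches T_ss exponentially: T(t) = T_ss + (T₀ − T_ss) e^(−t/τ).
T(103) = 37.031 + (-7.8307)·e^(−103/222.40) = 37.031 + (-7.8307)·0.62931 = 32.103 °C.

32.1 °C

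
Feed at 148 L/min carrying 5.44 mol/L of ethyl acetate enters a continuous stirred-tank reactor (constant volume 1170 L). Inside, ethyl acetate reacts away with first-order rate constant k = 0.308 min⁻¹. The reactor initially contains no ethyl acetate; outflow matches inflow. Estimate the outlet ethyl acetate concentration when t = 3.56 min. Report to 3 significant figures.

V dC/dt = Q(C_in − C) − k V C.
dC/dt = (Q/V) C_in − (Q/V + k) C; effective rate a = Q/V + k = 0.12650 + 0.308 = 0.43450 min⁻¹.
C_ss = Q C_in/(Q + kV) = 1.5838 mol/L; C(t) = C_ss + (C₀ − C_ss) e^(−a t).
C(3.56) = 1.5838 + (-1.5838)·e^(−0.43450·3.56) = 1.5838 + (-1.5838)·0.21293 = 1.2465 mol/L.

1.25 mol/L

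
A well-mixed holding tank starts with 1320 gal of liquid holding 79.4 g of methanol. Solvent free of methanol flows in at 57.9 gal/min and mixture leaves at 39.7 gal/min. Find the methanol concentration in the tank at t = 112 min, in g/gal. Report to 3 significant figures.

0.00308 g/gal

Total volume: dV/dt = Q_in − Q_out = 18.200 gal/min, so V(t) = 1320 + 18.200 t and V(112) = 3358.4 gal.
No methanol enters, so dm/dt = −Q_out · (m/V).
dm/m = −Q_out dt/(V₀ + 18.200 t); integrating gives ln(m/m₀) = −(Q_out/(Q_in−Q_out)) ln(V/V₀).
m = m₀ (V₀/V)^(Q_out/(Q_in−Q_out)) = 79.4 × (1320/3358.4)^(2.1813) = 10.355 g.
C = m/V = 10.355/3358.4 = 0.0030834 g/gal.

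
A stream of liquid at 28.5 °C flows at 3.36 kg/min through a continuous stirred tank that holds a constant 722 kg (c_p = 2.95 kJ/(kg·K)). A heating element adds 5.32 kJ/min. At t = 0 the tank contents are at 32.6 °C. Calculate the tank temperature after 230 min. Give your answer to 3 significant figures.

30.3 °C

Heat balance on the well-mixed liquid: M c_p dT/dt = ṁ c_p (T_in − T) + 5.32.
τ = M/ṁ = 214.88 min; T_ss = T_in + Q̇/(ṁ c_p) = 28.5 + 5.32/(3.36·2.95) = 29.037 °C.
Integrating: T(t) = T_ss + (T₀ − T_ss) e^(−t/τ).
T(230) = 29.037 + (3.5633)·e^(−230/214.88) = 29.037 + (3.5633)·0.34289 = 30.259 °C.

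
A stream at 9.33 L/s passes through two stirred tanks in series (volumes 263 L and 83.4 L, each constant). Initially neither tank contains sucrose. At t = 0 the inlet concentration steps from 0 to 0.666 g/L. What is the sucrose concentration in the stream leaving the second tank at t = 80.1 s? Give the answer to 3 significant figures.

Each tank obeys Vᵢ dCᵢ/dt = Q(Cᵢ₋₁ − Cᵢ), so τᵢ = Vᵢ/Q.
τ₁ = 263/9.33 = 28.189 s; τ₂ = 83.4/9.33 = 8.9389 s.
Solving the cascade with C₁(0)=C₂(0)=0 gives C₂(t) = C_in[1 − (τ₁ e^(−t/τ₁) − τ₂ e^(−t/τ₂))/(τ₁ − τ₂)].
At t = 80.1: e^(−t/τ₁) = 0.058334, e^(−t/τ₂) = 0.00012834.
C₂ = 0.666·[1 − (28.189·0.058334 − 8.9389·0.00012834)/(19.250)] = 0.666·0.91464 = 0.60915 g/L.

0.609 g/L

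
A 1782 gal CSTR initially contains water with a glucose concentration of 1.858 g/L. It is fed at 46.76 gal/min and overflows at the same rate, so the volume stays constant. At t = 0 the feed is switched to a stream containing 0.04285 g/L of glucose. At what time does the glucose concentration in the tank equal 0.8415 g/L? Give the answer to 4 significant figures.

31.29 min

Species balance: V dC/dt = Q(C_in − C) ⇒ τ = V/Q = 38.1095 min.
C(t) = C_in + (C₀ − C_in) e^(−t/τ). Set C = 0.8415 and solve for t:
e^(−t/τ) = (C − C_in)/(C₀ − C_in) = (0.8415 − 0.04285)/(1.858 − 0.04285) = 0.439991
t = −τ ln(…) = 38.1095 × 0.821001 = 31.2879 min.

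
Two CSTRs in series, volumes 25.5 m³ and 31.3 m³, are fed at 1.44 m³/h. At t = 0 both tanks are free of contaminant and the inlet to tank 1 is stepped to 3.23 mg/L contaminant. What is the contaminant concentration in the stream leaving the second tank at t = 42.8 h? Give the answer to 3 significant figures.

Each tank obeys Vᵢ dCᵢ/dt = Q(Cᵢ₋₁ − Cᵢ), so τᵢ = Vᵢ/Q.
τ₁ = 25.5/1.44 = 17.708 h; τ₂ = 31.3/1.44 = 21.736 h.
Solving the cascade with C₁(0)=C₂(0)=0 gives C₂(t) = C_in[1 − (τ₁ e^(−t/τ₁) − τ₂ e^(−t/τ₂))/(τ₁ − τ₂)].
At t = 42.8: e^(−t/τ₁) = 0.089194, e^(−t/τ₂) = 0.13959.
C₂ = 3.23·[1 − (17.708·0.089194 − 21.736·0.13959)/(-4.0278)] = 3.23·0.63886 = 2.0635 mg/L.

2.06 mg/L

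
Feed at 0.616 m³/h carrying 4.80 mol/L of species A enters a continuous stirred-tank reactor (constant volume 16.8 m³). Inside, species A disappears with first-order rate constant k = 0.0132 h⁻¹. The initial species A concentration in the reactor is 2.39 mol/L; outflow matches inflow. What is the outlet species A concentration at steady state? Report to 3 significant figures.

V dC/dt = Q(C_in − C) − k V C.
At steady state: 0 = Q C_in − (Q + kV) C_ss, so C_ss = Q C_in/(Q + kV).
C_ss = 0.616·4.80/(0.616 + 0.0132·16.8) = 2.9568/0.83776 = 3.5294 mol/L.

3.53 mol/L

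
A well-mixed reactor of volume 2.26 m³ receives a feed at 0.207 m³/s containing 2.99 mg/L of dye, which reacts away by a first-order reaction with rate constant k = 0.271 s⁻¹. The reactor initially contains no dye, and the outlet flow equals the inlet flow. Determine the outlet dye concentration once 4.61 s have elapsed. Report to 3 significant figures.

0.613 mg/L

Accumulation = in − out − consumed: V dC/dt = Q C_in − Q C − k V C.
This is linear with rate a = Q/V + k = 0.36259 s⁻¹.
C_ss = Q C_in/(Q + kV) = 0.75529 mg/L; C(t) = C_ss + (C₀ − C_ss) e^(−a t).
C(4.61) = 0.75529 + (-0.75529)·e^(−0.36259·4.61) = 0.75529 + (-0.75529)·0.18795 = 0.61333 mg/L.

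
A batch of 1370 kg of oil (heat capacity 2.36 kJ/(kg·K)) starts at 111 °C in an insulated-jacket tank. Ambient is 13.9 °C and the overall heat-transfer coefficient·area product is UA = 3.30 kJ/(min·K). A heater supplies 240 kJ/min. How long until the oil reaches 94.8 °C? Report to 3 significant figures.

1070 min

Lumped-capacitance energy balance: M c_p dT/dt = UA(T_amb − T) + Q̇.
τ = M c_p/UA = 979.76 min; T_ss = T_amb + Q̇/UA = 13.9 + 240/3.30 = 86.627 °C.
T(t) = T_ss + (T₀ − T_ss)e^(−t/τ); set T = 94.8:
t = −τ ln[(T − T_ss)/(T₀ − T_ss)] = −979.76 · ln(0.33532) = 1070.5 min.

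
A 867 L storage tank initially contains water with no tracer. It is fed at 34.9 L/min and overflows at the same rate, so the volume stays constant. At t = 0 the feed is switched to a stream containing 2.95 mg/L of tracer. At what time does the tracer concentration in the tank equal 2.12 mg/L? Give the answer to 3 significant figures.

31.5 min

Species balance: V dC/dt = Q(C_in − C) ⇒ τ = V/Q = 24.842 min.
C(t) = C_in + (C₀ − C_in) e^(−t/τ). Set C = 2.12 and solve for t:
e^(−t/τ) = (C − C_in)/(C₀ − C_in) = (2.12 − 2.95)/(0 − 2.95) = 0.28136
t = −τ ln(…) = 24.842 × 1.2681 = 31.504 min.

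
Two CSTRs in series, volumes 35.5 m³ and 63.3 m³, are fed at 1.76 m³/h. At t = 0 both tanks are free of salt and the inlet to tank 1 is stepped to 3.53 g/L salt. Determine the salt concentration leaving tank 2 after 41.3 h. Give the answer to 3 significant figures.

1.56 g/L

Time constants: τᵢ = Vᵢ/Q for each well-mixed tank.
τ₁ = 35.5/1.76 = 20.170 h; τ₂ = 63.3/1.76 = 35.966 h.
Solving the cascade with C₁(0)=C₂(0)=0 gives C₂(t) = C_in[1 − (τ₁ e^(−t/τ₁) − τ₂ e^(−t/τ₂))/(τ₁ − τ₂)].
At t = 41.3: e^(−t/τ₁) = 0.12905, e^(−t/τ₂) = 0.31717.
C₂ = 3.53·[1 − (20.170·0.12905 − 35.966·0.31717)/(-15.795)] = 3.53·0.44260 = 1.5624 g/L.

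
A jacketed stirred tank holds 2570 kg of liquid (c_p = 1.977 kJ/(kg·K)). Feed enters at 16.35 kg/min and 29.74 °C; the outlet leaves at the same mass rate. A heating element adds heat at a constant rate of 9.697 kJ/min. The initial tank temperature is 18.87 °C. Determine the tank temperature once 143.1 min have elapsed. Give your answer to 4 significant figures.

M c_p dT/dt = ṁ c_p (T_in − T) + Q̇.
τ = M/ṁ = 157.187 min; T_ss = T_in + Q̇/(ṁ c_p) = 29.74 + 9.697/(16.35·1.977) = 30.0400 °C.
Integrating: T(t) = T_ss + (T₀ − T_ss) e^(−t/τ).
T(143.1) = 30.0400 + (-11.1700)·e^(−143.1/157.187) = 30.0400 + (-11.1700)·0.402370 = 25.5455 °C.

25.55 °C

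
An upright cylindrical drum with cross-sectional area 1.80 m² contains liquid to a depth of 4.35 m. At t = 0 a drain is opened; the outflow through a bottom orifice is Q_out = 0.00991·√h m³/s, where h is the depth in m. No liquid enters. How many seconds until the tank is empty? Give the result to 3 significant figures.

With no inflow, A dh/dt = −0.00991 √h.
Separate and integrate: 2(√h − √h₀) = −(0.00991/A) t.
Tank is empty when √h = 0: t_empty = 2A√h₀/0.00991.
t_empty = 2·1.80·√4.35/0.00991 = 3.6000·2.0857/0.00991 = 757.66 s.

758 s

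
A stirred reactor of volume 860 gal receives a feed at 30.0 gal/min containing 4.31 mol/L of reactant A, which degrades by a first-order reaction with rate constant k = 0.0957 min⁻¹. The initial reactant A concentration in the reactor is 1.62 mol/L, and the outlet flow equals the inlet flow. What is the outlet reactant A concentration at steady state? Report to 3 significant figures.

Species balance: V dC/dt = Q C_in − Q C − k V C.
Steady state (dC/dt = 0): C_ss = Q C_in/(Q + kV) = C_in/(1 + kV/Q).
C_ss = 30.0·4.31/(30.0 + 0.0957·860) = 129.30/112.30 = 1.1514 mol/L.

1.15 mol/L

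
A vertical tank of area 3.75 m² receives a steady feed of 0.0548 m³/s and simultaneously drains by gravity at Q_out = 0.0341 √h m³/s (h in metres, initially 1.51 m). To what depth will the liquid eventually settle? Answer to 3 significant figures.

2.58 m

A dh/dt = Q_in − 0.0341 √h. Steady state requires inflow = outflow:
Q_in = 0.0341 √h_ss ⇒ √h_ss = 0.0548/0.0341 = 1.6070.
h_ss = 1.6070² = 2.5826 m. (Since h₀ = 1.51 m < h_ss, the level will rise toward this value.)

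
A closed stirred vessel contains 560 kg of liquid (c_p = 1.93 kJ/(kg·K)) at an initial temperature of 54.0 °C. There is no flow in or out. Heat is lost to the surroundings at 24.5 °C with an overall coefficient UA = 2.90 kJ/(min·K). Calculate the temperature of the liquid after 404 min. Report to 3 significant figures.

34.5 °C

M c_p dT/dt = −UA(T − T_amb).
dT/dt = (T_ss − T)/τ with T_ss = T_amb = 24.500 °C, τ = M c_p/UA = 560·1.93/2.90 = 372.69 min.
Integrating: T(t) = T_ss + (T₀ − T_ss) e^(−t/τ).
T(404) = 24.500 + (29.500)·0.33824 = 34.478 °C.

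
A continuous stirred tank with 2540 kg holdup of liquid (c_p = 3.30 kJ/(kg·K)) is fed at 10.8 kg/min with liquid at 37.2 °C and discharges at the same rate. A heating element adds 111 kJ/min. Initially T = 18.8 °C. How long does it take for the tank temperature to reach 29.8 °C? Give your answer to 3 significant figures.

168 min

M c_p dT/dt = ṁ c_p (T_in − T) + Q̇.
τ = M/ṁ = 235.19 min; T_ss = T_in + Q̇/(ṁ c_p) = 40.314 °C.
T(t) = T_ss + (T₀ − T_ss) e^(−t/τ). Set T = 29.8:
e^(−t/τ) = (29.8 − 40.314)/(18.8 − 40.314) = 0.48872
t = −235.19 · ln(0.48872) = 168.39 min.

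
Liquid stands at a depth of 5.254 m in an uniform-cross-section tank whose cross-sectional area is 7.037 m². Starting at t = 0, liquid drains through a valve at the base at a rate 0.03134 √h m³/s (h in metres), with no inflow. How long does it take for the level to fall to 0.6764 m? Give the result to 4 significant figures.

660.0 s

With no inflow, A dh/dt = −0.03134 √h.
This is separable: 2 d(√h)/dt = −0.03134/A, so √h = √h₀ − (0.03134/(2A)) t.
t = 2A(√h₀ − √h)/0.03134 = 2·7.037·(√5.254 − √0.6764)/0.03134
  = 14.0740 × (2.29216 − 0.822435) / 0.03134 = 660.016 s.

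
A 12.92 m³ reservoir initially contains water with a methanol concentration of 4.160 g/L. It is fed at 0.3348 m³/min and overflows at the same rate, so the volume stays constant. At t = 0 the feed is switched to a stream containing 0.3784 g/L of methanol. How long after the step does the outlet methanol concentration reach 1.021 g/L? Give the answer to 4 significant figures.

Species balance: V dC/dt = Q(C_in − C) ⇒ τ = V/Q = 38.5902 min.
C(t) = C_in + (C₀ − C_in) e^(−t/τ). Set C = 1.021 and solve for t:
e^(−t/τ) = (C − C_in)/(C₀ − C_in) = (1.021 − 0.3784)/(4.160 − 0.3784) = 0.169928
t = −τ ln(…) = 38.5902 × 1.77238 = 68.3965 min.

68.40 min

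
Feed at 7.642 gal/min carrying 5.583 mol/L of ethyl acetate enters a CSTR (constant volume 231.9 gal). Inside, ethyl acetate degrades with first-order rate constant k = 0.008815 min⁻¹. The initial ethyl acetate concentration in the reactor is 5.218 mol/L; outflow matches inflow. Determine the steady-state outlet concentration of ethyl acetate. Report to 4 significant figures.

4.405 mol/L

Accumulation = in − out − consumed: V dC/dt = Q C_in − Q C − k V C.
At steady state: 0 = Q C_in − (Q + kV) C_ss, so C_ss = Q C_in/(Q + kV).
C_ss = 7.642·5.583/(7.642 + 0.008815·231.9) = 42.6653/9.68620 = 4.40475 mol/L.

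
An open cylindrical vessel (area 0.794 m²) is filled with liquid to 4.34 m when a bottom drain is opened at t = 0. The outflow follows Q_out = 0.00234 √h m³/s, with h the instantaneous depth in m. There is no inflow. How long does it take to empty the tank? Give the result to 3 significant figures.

Mass balance (ρ constant): A dh/dt = −0.00234 √h.
This is separable: 2 d(√h)/dt = −0.00234/A, so √h = √h₀ − (0.00234/(2A)) t.
Set h = 0: 2√h₀ = (0.00234/A) t_empty ⇒ t_empty = 2A√h₀/0.00234.
t_empty = 2·0.794·√4.34/0.00234 = 1.5880·2.0833/0.00234 = 1413.8 s.

1410 s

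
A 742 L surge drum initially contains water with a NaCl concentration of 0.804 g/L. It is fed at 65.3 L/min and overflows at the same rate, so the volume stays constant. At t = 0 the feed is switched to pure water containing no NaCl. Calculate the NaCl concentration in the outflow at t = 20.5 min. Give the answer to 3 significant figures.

0.132 g/L

Transient balance on the dissolved component: V dC/dt = Q(C_in − C).
Rewrite as dC/dt + C/τ = C_in/τ, τ = V/Q = 11.363 min.
Integrating: C(t) = C_in + (C₀ − C_in) e^(−t/τ).
C(20.5) = 0 + (0.804 − 0)·e^(−20.5/11.363) = 0 + (0.80400)·0.16462 = 0.13236 g/L.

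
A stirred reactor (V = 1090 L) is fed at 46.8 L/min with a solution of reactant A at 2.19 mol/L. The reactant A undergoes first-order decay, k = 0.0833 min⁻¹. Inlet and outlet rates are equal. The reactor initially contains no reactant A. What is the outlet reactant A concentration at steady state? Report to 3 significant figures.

Accumulation = in − out − consumed: V dC/dt = Q C_in − Q C − k V C.
At steady state: 0 = Q C_in − (Q + kV) C_ss, so C_ss = Q C_in/(Q + kV).
C_ss = 46.8·2.19/(46.8 + 0.0833·1090) = 102.49/137.60 = 0.74487 mol/L.

0.745 mol/L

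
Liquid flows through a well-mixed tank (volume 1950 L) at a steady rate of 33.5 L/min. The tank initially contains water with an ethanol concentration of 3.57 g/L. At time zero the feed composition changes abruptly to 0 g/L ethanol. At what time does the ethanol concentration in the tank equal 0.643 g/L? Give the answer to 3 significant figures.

Species balance: V dC/dt = Q(C_in − C) ⇒ τ = V/Q = 58.209 min.
C(t) = C_in + (C₀ − C_in) e^(−t/τ). Set C = 0.643 and solve for t:
e^(−t/τ) = (C − C_in)/(C₀ − C_in) = (0.643 − 0)/(3.57 − 0) = 0.18011
t = −τ ln(…) = 58.209 × 1.7142 = 99.780 min.

99.8 min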